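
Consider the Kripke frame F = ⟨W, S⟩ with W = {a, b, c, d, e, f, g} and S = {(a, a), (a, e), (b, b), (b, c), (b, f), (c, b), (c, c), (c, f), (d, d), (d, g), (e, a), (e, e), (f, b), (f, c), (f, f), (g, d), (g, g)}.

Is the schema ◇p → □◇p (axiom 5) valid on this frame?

Yes

Axiom 5 corresponds to the accessibility relation being Euclidean.
Euclidean: yes — any two successors of a common world are S-related.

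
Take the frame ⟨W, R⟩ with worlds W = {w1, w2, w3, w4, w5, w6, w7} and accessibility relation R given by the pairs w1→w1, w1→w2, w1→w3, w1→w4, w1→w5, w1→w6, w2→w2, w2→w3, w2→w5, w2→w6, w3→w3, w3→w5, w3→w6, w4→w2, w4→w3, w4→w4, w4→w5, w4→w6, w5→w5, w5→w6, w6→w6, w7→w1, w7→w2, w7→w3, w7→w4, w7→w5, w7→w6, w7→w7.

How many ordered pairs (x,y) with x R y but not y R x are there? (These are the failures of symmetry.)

Enumerating: (w1,w2), (w1,w3), (w1,w4), (w1,w5), (w1,w6), (w2,w3), (w2,w5), (w2,w6), (w3,w5), (w3,w6), (w4,w2), (w4,w3), … and 9 more.
Total: 21.

21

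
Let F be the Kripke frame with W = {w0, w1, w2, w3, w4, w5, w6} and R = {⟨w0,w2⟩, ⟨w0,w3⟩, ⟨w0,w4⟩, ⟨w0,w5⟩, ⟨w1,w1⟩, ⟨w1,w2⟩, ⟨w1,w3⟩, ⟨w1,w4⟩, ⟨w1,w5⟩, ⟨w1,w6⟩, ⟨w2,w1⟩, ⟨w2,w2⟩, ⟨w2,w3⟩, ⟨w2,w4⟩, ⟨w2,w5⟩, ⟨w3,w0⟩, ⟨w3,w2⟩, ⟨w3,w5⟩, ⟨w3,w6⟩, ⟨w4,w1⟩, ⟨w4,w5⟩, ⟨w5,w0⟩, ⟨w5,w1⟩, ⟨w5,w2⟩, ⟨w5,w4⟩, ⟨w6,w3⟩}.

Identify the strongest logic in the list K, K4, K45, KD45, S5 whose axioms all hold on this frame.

Transitive (axiom 4): no — w0 R w2 and w2 R w1, but not w0 R w1.
Euclidean (axiom 5): no — w0 R w3 and w0 R w4, but not w3 R w4.
Serial (axiom D): yes — every world has a successor (e.g. w0 R w2).
Reflexive (axiom T): no — w0 is not related to itself.
So F validates K; K4 would additionally require R to be transitive. The strongest is K.

K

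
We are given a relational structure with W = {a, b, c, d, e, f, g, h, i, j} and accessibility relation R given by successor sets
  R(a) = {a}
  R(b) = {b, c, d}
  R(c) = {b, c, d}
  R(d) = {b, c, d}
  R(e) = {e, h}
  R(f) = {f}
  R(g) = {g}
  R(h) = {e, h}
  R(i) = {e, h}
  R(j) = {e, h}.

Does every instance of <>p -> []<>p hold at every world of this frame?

Yes

The schema 5 characterises exactly the Euclidean frames.
Euclidean: yes — any two successors of a common world are R-related.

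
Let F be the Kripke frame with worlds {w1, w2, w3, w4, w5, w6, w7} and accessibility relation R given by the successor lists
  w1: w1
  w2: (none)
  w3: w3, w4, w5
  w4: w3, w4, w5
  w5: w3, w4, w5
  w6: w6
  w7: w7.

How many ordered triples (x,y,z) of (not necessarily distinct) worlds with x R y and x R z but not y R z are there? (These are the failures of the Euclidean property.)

R is Euclidean; there are no such tuples.

0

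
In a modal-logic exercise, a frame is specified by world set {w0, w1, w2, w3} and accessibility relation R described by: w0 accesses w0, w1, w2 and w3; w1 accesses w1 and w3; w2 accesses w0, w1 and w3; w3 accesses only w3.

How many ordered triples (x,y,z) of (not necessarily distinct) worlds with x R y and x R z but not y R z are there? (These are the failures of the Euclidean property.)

10

Enumerating: (w0,w1,w0), (w0,w1,w2), (w0,w2,w2), (w0,w3,w0), (w0,w3,w1), (w0,w3,w2), (w1,w3,w1), (w2,w1,w0), (w2,w3,w0), (w2,w3,w1).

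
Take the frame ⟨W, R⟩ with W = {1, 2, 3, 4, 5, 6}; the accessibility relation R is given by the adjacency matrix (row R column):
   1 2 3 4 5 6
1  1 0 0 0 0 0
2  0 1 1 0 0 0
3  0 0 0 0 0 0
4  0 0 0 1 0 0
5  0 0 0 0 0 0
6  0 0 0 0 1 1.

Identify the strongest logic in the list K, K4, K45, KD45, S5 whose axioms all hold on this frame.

Transitive (axiom 4): yes — every two-step R-path is closed by a direct edge.
Euclidean (axiom 5): no — 2 R 3 and 2 R 2, but not 3 R 2.
Serial (axiom D): no — 3 has no R-successor.
Reflexive (axiom T): no — 3 is not related to itself.
So F validates K, K4; K45 would additionally require R to be Euclidean. The strongest is K4.

K4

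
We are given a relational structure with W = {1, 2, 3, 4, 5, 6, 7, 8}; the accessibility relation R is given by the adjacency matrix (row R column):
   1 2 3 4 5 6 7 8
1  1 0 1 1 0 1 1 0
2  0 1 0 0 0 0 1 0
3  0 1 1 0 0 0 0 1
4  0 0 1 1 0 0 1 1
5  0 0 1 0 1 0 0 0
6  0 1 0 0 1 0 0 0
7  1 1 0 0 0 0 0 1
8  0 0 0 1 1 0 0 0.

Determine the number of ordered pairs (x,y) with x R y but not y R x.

Enumerating: (1,3), (1,4), (1,6), (3,2), (3,8), (4,3), (4,7), (5,3), (6,2), (6,5), (7,8), (8,5).

12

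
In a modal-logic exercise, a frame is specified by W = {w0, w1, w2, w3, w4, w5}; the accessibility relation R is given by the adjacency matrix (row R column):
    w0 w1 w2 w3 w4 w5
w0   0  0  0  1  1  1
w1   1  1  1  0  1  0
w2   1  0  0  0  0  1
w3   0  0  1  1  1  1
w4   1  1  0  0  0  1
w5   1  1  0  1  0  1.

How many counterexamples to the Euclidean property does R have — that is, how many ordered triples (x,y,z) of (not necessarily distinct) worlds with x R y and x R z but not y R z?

29

Enumerating: (w0,w4,w3), (w0,w4,w4), (w0,w5,w4), (w1,w0,w0), (w1,w0,w1), (w1,w0,w2), (w1,w2,w1), (w1,w2,w2), (w1,w2,w4), (w1,w4,w2), (w1,w4,w4), (w2,w0,w0), … and 17 more.
Total: 29.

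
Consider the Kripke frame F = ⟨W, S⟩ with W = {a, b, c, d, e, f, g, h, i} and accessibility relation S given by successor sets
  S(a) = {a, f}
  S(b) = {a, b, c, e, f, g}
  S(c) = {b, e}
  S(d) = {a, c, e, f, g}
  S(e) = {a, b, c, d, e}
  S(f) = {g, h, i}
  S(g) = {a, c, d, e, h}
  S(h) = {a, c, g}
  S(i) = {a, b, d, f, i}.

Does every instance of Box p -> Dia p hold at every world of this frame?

Axiom D corresponds to the accessibility relation being serial.
Serial: yes — every world has a successor (e.g. a S a).

Yes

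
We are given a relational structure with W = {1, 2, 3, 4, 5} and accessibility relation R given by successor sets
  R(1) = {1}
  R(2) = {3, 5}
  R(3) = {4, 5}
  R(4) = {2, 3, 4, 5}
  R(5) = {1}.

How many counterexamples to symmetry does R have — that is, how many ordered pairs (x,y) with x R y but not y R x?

6

Enumerating: (2,3), (2,5), (3,5), (4,2), (4,5), (5,1).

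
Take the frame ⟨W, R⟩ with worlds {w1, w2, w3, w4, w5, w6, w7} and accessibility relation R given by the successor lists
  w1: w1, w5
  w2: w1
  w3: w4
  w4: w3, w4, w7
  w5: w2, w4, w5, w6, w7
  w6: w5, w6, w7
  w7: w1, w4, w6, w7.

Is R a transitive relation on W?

No

Transitive: no — w1 R w5 and w5 R w2, but not w1 R w2.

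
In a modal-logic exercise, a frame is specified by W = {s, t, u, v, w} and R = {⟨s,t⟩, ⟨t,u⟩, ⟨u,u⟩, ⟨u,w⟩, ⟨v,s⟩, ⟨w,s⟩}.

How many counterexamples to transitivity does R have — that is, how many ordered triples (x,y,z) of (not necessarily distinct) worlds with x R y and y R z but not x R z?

5

Enumerating: (s,t,u), (t,u,w), (u,w,s), (v,s,t), (w,s,t).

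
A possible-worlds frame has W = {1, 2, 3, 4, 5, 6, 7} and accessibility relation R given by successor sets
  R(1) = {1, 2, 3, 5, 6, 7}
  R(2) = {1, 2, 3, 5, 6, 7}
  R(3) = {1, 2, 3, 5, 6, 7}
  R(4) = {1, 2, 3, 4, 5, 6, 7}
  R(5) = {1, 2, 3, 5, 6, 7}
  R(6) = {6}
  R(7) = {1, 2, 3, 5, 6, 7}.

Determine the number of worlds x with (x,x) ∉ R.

0

R is reflexive; there are no such worlds.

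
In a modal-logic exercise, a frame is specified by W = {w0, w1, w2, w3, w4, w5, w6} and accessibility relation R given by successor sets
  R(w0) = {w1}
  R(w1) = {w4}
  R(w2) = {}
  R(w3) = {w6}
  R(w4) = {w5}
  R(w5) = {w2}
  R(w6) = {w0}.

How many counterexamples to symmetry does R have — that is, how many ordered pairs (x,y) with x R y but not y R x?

Enumerating: (w0,w1), (w1,w4), (w3,w6), (w4,w5), (w5,w2), (w6,w0).

6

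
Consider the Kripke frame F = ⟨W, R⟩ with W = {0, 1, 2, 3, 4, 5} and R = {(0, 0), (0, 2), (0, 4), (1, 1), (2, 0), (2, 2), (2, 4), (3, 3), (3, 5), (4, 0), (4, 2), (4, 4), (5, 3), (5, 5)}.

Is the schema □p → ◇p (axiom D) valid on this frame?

Yes

By correspondence theory, D is valid on a frame iff R is serial.
Serial: yes — every world has a successor (e.g. 0 R 0).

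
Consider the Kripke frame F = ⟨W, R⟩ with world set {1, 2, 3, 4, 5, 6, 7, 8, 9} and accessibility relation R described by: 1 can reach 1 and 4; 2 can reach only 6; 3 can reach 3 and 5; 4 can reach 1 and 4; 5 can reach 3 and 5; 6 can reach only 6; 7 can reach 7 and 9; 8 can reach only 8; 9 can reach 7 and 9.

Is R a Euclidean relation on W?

Euclidean: yes — any two successors of a common world are R-related.

Yes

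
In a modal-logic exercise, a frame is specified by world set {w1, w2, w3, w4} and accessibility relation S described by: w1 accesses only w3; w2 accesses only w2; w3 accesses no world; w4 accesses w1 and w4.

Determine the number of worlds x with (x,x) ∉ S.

Enumerating: w1, w3.

2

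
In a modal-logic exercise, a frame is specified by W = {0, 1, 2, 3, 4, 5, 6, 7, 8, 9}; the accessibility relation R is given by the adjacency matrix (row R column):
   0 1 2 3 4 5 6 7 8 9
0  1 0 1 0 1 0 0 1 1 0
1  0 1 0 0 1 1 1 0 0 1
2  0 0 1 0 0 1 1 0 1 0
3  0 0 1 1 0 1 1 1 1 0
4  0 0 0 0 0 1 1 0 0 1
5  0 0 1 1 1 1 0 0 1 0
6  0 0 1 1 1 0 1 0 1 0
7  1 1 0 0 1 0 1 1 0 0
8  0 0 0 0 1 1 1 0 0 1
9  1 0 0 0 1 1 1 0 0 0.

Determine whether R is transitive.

No

Transitive: no — 0 R 2 and 2 R 5, but not 0 R 5.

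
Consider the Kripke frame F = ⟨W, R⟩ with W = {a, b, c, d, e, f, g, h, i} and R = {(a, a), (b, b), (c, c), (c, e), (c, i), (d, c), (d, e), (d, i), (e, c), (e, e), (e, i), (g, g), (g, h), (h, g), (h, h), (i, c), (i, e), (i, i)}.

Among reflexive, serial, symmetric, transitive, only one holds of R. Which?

Reflexive: no — d is not related to itself.
Serial: no — f has no R-successor.
Symmetric: no — d R c but not c R d.
Transitive: yes — every two-step R-path is closed by a direct edge.
Only transitive holds.

transitive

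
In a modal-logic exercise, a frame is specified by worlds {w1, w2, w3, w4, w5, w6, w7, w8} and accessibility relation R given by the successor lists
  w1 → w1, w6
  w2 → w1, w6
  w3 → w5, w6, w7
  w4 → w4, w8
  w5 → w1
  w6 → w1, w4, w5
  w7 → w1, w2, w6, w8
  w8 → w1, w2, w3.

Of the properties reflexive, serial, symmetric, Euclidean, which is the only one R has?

serial

Reflexive: no — w2 is not related to itself.
Serial: yes — every world has a successor (e.g. w1 R w1).
Symmetric: no — w2 R w1 but not w1 R w2.
Euclidean: no — w3 R w5 and w3 R w6, but not w5 R w6.
Only serial holds.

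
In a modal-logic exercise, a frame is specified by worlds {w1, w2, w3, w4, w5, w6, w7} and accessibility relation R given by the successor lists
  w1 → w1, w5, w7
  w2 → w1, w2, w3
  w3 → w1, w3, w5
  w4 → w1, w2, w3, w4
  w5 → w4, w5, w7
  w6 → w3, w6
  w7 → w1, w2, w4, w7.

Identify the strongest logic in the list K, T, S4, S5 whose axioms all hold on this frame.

Reflexive (axiom T): yes — every world is R-related to itself.
Transitive (axiom 4): no — w1 R w5 and w5 R w4, but not w1 R w4.
Euclidean (axiom 5): no — w1 R w7 and w1 R w5, but not w7 R w5.
So F validates K, T; S4 would additionally require R to be transitive. The strongest is T.

T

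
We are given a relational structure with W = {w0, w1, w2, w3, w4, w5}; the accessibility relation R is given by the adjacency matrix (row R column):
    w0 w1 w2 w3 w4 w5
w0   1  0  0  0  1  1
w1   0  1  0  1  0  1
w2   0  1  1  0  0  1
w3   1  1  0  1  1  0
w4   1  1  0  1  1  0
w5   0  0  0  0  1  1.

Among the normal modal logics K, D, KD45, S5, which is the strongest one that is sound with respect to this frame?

D

Serial (axiom D): yes — every world has a successor (e.g. w0 R w0).
Euclidean (axiom 5): no — w0 R w4 and w0 R w5, but not w4 R w5.
Transitive (axiom 4): no — w0 R w4 and w4 R w1, but not w0 R w1.
Reflexive (axiom T): yes — every world is R-related to itself.
So F validates K, D; KD45 would additionally require R to be Euclidean and transitive. The strongest is D.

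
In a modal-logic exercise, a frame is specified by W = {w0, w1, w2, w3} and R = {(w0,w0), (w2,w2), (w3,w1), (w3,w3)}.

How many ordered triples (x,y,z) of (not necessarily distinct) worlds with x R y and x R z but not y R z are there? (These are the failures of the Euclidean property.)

2

Enumerating: (w3,w1,w1), (w3,w1,w3).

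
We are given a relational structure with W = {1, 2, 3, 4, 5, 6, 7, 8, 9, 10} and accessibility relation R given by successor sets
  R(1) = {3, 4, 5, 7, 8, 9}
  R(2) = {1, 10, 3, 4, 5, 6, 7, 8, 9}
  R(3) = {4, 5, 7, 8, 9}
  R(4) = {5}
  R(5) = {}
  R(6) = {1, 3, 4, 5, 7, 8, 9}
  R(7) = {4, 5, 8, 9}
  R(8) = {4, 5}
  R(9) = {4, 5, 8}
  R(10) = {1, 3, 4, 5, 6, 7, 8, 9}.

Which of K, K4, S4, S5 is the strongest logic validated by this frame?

Transitive (axiom 4): yes — every two-step R-path is closed by a direct edge.
Reflexive (axiom T): no — 1 is not related to itself.
Euclidean (axiom 5): no — 1 R 4 and 1 R 3, but not 4 R 3.
So F validates K, K4; S4 would additionally require R to be reflexive. The strongest is K4.

K4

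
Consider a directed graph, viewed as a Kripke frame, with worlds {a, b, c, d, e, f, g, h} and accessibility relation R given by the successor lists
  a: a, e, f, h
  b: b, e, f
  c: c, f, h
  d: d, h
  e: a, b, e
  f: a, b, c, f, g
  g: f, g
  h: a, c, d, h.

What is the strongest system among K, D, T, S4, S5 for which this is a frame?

T

Serial (axiom D): yes — every world has a successor (e.g. a R a).
Reflexive (axiom T): yes — every world is R-related to itself.
Transitive (axiom 4): no — a R e and e R b, but not a R b.
Euclidean (axiom 5): no — a R e and a R f, but not e R f.
So F validates K, D, T; S4 would additionally require R to be transitive. The strongest is T.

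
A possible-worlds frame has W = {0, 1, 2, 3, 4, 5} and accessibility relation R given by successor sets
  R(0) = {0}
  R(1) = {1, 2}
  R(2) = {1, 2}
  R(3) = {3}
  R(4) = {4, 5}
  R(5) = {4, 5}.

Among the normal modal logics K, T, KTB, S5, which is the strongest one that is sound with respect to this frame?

S5

Reflexive (axiom T): yes — every world is R-related to itself.
Symmetric (axiom B): yes — every pair in R has its reverse in R.
Euclidean (axiom 5): yes — any two successors of a common world are R-related.
So F validates K, T, KTB, S5. The strongest is S5.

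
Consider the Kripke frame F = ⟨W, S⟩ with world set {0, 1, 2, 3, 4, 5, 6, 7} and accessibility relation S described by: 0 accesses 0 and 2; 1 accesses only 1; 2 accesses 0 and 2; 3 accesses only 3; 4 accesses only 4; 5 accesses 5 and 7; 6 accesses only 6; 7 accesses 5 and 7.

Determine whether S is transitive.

Transitive: yes — every two-step S-path is closed by a direct edge.

Yes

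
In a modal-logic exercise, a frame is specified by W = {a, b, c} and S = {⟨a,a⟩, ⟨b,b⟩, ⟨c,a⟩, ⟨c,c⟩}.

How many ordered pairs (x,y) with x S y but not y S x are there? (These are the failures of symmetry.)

Enumerating: (c,a).

1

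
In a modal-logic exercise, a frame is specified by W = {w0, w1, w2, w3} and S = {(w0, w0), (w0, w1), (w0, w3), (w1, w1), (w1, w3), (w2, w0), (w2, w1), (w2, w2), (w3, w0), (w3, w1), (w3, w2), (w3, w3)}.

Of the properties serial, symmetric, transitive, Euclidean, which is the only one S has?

serial

Serial: yes — every world has a successor (e.g. w0 S w0).
Symmetric: no — w0 S w1 but not w1 S w0.
Transitive: no — w0 S w3 and w3 S w2, but not w0 S w2.
Euclidean: no — w2 S w1 and w2 S w0, but not w1 S w0.
Only serial holds.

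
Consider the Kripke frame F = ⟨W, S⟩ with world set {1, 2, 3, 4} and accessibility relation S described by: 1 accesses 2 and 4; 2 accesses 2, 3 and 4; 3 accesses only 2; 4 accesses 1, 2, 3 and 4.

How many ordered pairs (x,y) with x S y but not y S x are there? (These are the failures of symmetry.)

Enumerating: (1,2), (4,3).

2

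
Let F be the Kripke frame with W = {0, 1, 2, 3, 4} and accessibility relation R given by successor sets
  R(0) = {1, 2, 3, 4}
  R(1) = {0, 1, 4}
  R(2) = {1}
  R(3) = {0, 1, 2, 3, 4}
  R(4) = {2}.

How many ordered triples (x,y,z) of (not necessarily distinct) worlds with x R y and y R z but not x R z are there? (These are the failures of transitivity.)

8

Enumerating: (0,1,0), (0,3,0), (1,0,2), (1,0,3), (1,4,2), (2,1,0), (2,1,4), (4,2,1).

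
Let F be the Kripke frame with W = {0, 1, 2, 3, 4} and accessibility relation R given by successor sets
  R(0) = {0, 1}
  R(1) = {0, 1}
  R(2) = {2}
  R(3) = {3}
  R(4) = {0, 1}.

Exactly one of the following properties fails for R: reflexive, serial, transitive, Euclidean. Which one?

Reflexive: no — 4 is not related to itself.
Serial: yes — every world has a successor (e.g. 0 R 0).
Transitive: yes — every two-step R-path is closed by a direct edge.
Euclidean: yes — any two successors of a common world are R-related.
Only reflexive fails.

reflexive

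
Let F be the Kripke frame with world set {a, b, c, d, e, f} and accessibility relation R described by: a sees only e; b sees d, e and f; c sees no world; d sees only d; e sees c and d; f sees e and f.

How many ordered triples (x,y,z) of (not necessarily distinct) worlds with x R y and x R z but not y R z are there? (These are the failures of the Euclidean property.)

Enumerating: (a,e,e), (b,d,e), (b,d,f), (b,e,e), (b,e,f), (b,f,d), (e,c,c), (e,c,d), (e,d,c), (f,e,e), (f,e,f).

11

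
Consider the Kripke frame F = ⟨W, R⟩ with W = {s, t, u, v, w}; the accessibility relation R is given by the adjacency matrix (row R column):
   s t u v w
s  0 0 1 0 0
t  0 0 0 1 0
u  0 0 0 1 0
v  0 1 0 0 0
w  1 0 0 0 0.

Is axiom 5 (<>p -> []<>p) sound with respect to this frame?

Axiom 5 corresponds to the accessibility relation being Euclidean.
Euclidean: no — s R u and s R u, but not u R u.

No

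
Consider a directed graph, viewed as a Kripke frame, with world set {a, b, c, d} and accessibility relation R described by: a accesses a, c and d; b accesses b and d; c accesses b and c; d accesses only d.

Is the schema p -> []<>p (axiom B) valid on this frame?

No

By correspondence theory, B is valid on a frame iff R is symmetric.
Symmetric: no — a R c but not c R a.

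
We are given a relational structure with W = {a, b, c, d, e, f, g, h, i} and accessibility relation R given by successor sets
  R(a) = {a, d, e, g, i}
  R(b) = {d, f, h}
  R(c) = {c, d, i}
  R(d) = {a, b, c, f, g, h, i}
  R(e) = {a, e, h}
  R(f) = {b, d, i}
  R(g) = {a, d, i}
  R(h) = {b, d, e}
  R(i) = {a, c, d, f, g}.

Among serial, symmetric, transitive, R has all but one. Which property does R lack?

Serial: yes — every world has a successor (e.g. a R a).
Symmetric: yes — every pair in R has its reverse in R.
Transitive: no — a R d and d R b, but not a R b.
Only transitive fails.

transitive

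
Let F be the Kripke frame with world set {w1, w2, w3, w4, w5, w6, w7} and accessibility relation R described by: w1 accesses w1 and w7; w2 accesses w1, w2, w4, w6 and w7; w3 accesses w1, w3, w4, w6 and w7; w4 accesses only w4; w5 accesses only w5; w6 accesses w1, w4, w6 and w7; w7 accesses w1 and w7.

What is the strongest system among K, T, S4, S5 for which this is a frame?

S4

Reflexive (axiom T): yes — every world is R-related to itself.
Transitive (axiom 4): yes — every two-step R-path is closed by a direct edge.
Euclidean (axiom 5): no — w2 R w1 and w2 R w4, but not w1 R w4.
So F validates K, T, S4; S5 would additionally require R to be Euclidean. The strongest is S4.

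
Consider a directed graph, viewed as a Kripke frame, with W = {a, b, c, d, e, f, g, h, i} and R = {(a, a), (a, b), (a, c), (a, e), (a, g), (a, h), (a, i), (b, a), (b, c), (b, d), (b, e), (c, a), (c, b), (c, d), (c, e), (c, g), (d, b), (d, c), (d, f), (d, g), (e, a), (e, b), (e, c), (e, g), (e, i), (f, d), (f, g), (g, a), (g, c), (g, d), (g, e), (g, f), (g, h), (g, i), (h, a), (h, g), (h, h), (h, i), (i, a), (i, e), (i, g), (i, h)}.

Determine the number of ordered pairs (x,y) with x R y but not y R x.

R is symmetric; there are no such tuples.

0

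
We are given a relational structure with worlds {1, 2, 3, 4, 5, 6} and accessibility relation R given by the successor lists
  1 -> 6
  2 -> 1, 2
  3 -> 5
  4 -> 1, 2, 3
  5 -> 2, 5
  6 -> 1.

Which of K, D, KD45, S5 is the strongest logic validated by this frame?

D

Serial (axiom D): yes — every world has a successor (e.g. 1 R 6).
Euclidean (axiom 5): no — 4 R 1 and 4 R 2, but not 1 R 2.
Transitive (axiom 4): no — 2 R 1 and 1 R 6, but not 2 R 6.
Reflexive (axiom T): no — 1 is not related to itself.
So F validates K, D; KD45 would additionally require R to be Euclidean and transitive. The strongest is D.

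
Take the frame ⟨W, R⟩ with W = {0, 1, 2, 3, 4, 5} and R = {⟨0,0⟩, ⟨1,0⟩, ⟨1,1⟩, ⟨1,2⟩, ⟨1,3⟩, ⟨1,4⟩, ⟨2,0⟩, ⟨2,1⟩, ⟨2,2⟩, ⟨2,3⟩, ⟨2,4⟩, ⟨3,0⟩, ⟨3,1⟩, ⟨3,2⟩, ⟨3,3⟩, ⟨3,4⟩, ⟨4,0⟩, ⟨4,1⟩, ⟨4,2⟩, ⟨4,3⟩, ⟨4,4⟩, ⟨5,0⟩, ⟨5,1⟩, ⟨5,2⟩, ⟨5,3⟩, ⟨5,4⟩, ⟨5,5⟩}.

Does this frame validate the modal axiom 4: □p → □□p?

Yes

Axiom 4 corresponds to the accessibility relation being transitive.
Transitive: yes — every two-step R-path is closed by a direct edge.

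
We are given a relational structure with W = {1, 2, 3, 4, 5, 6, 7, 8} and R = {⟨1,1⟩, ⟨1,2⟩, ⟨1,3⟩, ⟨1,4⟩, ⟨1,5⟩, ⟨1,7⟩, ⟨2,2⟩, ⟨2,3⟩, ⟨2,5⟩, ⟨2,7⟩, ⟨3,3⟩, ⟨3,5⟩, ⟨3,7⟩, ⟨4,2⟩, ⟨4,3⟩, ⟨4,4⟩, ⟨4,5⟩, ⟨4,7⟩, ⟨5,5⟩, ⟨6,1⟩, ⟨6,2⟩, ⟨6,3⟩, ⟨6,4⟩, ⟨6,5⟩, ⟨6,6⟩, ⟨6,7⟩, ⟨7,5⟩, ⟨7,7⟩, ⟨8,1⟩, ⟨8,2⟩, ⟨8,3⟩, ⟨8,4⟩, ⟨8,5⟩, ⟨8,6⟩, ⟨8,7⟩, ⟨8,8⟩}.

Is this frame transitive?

Yes

Transitive: yes — every two-step R-path is closed by a direct edge.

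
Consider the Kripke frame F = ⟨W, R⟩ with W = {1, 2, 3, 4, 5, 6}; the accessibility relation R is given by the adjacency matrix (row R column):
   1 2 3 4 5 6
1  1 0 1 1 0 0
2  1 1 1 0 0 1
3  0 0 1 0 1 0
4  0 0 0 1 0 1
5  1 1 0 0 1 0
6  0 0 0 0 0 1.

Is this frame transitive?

No

Transitive: no — 1 R 3 and 3 R 5, but not 1 R 5.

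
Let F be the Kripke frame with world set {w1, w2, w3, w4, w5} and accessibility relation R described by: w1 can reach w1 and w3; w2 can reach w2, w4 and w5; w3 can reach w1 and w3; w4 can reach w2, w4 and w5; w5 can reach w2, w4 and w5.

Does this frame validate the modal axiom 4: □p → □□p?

Yes

The schema 4 characterises exactly the transitive frames.
Transitive: yes — every two-step R-path is closed by a direct edge.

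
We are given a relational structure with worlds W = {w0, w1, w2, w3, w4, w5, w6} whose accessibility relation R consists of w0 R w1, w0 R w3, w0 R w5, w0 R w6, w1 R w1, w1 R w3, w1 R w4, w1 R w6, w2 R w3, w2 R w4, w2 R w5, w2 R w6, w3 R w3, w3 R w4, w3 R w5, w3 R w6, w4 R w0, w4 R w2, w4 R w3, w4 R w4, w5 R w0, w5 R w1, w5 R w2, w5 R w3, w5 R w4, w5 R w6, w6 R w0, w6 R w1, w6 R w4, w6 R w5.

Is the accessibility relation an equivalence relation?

No

Reflexive: no — w0 is not related to itself.
Symmetric: no — w0 R w1 but not w1 R w0.
Transitive: no — w0 R w1 and w1 R w4, but not w0 R w4.
So R is not an equivalence relation.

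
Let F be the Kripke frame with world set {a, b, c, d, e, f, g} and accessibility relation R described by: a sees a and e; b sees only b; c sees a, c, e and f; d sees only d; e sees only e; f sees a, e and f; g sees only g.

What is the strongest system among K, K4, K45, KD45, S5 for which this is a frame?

Transitive (axiom 4): yes — every two-step R-path is closed by a direct edge.
Euclidean (axiom 5): no — c R a and c R f, but not a R f.
Serial (axiom D): yes — every world has a successor (e.g. a R a).
Reflexive (axiom T): yes — every world is R-related to itself.
So F validates K, K4; K45 would additionally require R to be Euclidean. The strongest is K4.

K4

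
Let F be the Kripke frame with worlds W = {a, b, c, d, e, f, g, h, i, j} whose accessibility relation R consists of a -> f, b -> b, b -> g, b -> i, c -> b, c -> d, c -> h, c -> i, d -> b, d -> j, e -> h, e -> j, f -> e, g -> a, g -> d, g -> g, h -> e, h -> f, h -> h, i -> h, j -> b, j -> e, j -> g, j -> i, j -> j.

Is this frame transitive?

No

Transitive: no — a R f and f R e, but not a R e.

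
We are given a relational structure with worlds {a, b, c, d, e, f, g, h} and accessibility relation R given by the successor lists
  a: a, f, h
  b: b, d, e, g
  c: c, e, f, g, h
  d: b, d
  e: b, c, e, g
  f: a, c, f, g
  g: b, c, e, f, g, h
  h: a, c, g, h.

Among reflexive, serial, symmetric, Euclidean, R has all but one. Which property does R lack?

Reflexive: yes — every world is R-related to itself.
Serial: yes — every world has a successor (e.g. a R a).
Symmetric: yes — every pair in R has its reverse in R.
Euclidean: no — a R f and a R h, but not f R h.
Only Euclidean fails.

Euclidean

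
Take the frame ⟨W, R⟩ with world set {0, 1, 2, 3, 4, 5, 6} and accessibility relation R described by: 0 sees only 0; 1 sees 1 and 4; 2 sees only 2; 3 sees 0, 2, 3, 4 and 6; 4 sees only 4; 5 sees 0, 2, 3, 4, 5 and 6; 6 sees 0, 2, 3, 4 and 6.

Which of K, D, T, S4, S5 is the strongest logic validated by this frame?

S4

Serial (axiom D): yes — every world has a successor (e.g. 0 R 0).
Reflexive (axiom T): yes — every world is R-related to itself.
Transitive (axiom 4): yes — every two-step R-path is closed by a direct edge.
Euclidean (axiom 5): no — 3 R 0 and 3 R 2, but not 0 R 2.
So F validates K, D, T, S4; S5 would additionally require R to be Euclidean. The strongest is S4.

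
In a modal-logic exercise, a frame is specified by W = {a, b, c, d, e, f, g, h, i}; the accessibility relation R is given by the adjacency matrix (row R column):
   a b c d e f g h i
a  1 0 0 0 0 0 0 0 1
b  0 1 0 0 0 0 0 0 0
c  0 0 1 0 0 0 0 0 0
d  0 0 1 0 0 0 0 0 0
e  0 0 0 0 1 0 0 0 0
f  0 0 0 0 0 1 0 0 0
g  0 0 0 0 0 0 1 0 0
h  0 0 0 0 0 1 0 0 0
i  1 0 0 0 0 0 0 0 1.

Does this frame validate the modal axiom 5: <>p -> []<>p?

Yes

The schema 5 characterises exactly the Euclidean frames.
Euclidean: yes — any two successors of a common world are R-related.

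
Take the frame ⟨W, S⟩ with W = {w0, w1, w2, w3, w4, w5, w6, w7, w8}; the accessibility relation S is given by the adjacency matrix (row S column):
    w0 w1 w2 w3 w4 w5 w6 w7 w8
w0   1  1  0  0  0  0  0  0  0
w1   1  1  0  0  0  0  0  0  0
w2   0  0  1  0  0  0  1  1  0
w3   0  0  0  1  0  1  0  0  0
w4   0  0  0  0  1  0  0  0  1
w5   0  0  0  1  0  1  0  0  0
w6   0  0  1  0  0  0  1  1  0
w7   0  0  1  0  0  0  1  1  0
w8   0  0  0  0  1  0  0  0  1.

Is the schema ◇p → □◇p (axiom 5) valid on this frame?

Axiom 5 corresponds to the accessibility relation being Euclidean.
Euclidean: yes — any two successors of a common world are S-related.

Yes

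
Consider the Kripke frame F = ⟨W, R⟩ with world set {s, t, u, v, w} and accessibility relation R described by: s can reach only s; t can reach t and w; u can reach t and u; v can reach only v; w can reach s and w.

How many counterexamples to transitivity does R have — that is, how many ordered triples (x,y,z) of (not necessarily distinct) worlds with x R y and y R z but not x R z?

Enumerating: (t,w,s), (u,t,w).

2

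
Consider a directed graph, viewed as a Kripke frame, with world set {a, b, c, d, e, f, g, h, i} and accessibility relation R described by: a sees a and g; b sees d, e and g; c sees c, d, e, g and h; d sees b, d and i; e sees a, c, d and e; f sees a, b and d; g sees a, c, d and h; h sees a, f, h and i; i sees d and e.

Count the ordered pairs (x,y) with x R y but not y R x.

15

Enumerating: (b,e), (b,g), (c,d), (c,h), (e,a), (e,d), (f,a), (f,b), (f,d), (g,d), (g,h), (h,a), (h,f), (h,i), (i,e).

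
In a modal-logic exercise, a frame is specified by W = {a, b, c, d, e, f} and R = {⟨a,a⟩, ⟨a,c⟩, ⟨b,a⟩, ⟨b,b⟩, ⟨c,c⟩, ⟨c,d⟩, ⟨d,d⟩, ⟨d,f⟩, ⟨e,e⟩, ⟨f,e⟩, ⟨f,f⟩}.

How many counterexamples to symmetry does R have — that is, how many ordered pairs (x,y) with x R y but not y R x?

5

Enumerating: (a,c), (b,a), (c,d), (d,f), (f,e).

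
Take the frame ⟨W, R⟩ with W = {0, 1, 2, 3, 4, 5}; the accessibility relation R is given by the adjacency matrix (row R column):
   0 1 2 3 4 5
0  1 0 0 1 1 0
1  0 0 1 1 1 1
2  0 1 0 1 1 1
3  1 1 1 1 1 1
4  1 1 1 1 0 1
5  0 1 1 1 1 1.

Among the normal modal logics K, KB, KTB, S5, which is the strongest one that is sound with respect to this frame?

KB

Symmetric (axiom B): yes — every pair in R has its reverse in R.
Reflexive (axiom T): no — 1 is not related to itself.
Euclidean (axiom 5): no — 3 R 0 and 3 R 1, but not 0 R 1.
So F validates K, KB; KTB would additionally require R to be reflexive. The strongest is KB.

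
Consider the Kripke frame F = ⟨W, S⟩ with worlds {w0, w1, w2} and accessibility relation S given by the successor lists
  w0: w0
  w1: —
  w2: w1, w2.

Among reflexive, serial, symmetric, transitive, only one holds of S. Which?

Reflexive: no — w1 is not related to itself.
Serial: no — w1 has no S-successor.
Symmetric: no — w2 S w1 but not w1 S w2.
Transitive: yes — every two-step S-path is closed by a direct edge.
Only transitive holds.

transitive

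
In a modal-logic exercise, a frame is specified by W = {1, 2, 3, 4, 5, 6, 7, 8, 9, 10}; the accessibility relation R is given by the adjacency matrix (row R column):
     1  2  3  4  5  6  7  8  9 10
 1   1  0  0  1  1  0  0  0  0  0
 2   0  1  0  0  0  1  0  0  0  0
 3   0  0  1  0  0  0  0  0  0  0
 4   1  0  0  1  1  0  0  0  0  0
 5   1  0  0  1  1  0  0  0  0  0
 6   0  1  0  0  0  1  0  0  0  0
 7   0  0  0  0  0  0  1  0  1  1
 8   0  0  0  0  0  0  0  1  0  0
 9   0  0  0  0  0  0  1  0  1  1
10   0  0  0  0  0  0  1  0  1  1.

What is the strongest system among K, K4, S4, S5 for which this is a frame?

S5

Transitive (axiom 4): yes — every two-step R-path is closed by a direct edge.
Reflexive (axiom T): yes — every world is R-related to itself.
Euclidean (axiom 5): yes — any two successors of a common world are R-related.
So F validates K, K4, S4, S5. The strongest is S5.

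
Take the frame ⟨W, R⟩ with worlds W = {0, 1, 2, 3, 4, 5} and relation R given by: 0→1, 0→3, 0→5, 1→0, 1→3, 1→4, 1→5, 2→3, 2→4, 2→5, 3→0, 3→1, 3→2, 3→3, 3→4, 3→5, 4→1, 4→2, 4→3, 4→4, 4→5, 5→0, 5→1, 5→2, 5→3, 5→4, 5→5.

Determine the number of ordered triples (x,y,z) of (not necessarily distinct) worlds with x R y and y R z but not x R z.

26

Enumerating: (0,1,0), (0,1,4), (0,3,0), (0,3,2), (0,3,4), (0,5,0), (0,5,2), (0,5,4), (1,0,1), (1,3,1), (1,3,2), (1,4,1), … and 14 more.
Total: 26.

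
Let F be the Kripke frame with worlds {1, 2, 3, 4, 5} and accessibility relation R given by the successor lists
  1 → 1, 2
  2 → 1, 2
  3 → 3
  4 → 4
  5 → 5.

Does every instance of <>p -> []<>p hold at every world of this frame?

The schema 5 characterises exactly the Euclidean frames.
Euclidean: yes — any two successors of a common world are R-related.

Yes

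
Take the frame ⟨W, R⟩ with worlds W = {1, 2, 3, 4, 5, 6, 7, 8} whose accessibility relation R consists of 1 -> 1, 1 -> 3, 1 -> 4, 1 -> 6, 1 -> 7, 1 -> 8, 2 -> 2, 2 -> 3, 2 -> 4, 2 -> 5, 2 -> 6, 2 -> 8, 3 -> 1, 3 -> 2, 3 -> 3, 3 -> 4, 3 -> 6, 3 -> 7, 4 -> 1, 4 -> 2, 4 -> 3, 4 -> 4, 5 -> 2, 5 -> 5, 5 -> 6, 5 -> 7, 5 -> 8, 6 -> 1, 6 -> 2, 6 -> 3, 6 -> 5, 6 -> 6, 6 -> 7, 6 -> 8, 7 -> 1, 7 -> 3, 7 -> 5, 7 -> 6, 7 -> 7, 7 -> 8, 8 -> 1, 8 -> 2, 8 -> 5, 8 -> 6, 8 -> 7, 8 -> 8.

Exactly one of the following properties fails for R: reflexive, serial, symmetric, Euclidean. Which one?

Reflexive: yes — every world is R-related to itself.
Serial: yes — every world has a successor (e.g. 1 R 1).
Symmetric: yes — every pair in R has its reverse in R.
Euclidean: no — 1 R 3 and 1 R 8, but not 3 R 8.
Only Euclidean fails.

Euclidean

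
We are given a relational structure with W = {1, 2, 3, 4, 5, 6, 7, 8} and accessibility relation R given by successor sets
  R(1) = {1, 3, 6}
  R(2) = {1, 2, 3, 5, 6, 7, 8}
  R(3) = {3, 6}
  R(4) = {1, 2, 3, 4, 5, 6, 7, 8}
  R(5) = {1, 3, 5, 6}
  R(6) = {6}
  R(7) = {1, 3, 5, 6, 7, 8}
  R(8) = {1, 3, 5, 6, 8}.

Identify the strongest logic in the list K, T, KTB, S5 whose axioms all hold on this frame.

Reflexive (axiom T): yes — every world is R-related to itself.
Symmetric (axiom B): no — 1 R 3 but not 3 R 1.
Euclidean (axiom 5): no — 1 R 6 and 1 R 3, but not 6 R 3.
So F validates K, T; KTB would additionally require R to be symmetric. The strongest is T.

T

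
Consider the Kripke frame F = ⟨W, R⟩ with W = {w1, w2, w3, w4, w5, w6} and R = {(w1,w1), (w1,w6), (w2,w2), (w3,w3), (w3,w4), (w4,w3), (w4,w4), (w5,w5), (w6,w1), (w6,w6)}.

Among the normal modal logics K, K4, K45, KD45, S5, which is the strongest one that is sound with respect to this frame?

Transitive (axiom 4): yes — every two-step R-path is closed by a direct edge.
Euclidean (axiom 5): yes — any two successors of a common world are R-related.
Serial (axiom D): yes — every world has a successor (e.g. w1 R w1).
Reflexive (axiom T): yes — every world is R-related to itself.
So F validates K, K4, K45, KD45, S5. The strongest is S5.

S5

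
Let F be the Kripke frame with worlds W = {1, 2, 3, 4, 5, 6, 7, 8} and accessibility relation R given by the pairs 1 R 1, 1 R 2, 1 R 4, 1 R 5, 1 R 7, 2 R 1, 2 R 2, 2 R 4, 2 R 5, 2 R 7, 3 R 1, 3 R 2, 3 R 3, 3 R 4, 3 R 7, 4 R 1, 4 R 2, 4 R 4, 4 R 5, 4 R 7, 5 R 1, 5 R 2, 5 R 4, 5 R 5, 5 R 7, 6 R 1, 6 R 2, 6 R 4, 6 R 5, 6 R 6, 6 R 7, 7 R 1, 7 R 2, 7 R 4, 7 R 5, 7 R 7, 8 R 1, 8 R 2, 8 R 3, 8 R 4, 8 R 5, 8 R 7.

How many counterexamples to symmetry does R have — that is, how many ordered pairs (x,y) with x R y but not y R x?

Enumerating: (3,1), (3,2), (3,4), (3,7), (6,1), (6,2), (6,4), (6,5), (6,7), (8,1), (8,2), (8,3), (8,4), (8,5), (8,7).

15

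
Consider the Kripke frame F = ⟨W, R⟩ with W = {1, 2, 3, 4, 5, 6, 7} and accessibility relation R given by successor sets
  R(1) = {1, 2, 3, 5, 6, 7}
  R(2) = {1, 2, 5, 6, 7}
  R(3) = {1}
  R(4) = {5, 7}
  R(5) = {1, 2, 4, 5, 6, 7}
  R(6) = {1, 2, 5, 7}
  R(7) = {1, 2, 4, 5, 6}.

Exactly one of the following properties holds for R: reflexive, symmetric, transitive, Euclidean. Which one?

symmetric

Reflexive: no — 3 is not related to itself.
Symmetric: yes — every pair in R has its reverse in R.
Transitive: no — 1 R 5 and 5 R 4, but not 1 R 4.
Euclidean: no — 1 R 2 and 1 R 3, but not 2 R 3.
Only symmetric holds.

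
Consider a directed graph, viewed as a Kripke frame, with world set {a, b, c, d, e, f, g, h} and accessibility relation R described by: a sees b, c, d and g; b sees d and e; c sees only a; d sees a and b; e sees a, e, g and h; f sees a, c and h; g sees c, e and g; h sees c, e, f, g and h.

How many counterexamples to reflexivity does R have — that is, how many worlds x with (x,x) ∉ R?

5

Enumerating: a, b, c, d, f.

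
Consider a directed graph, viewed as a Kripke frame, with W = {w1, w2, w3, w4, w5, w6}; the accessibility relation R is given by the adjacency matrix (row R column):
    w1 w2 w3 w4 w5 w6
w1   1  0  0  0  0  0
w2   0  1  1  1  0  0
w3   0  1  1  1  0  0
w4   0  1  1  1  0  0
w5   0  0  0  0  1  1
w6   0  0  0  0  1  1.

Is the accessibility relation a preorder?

Reflexive: yes — every world is R-related to itself.
Transitive: yes — every two-step R-path is closed by a direct edge.
So R is a preorder.

Yes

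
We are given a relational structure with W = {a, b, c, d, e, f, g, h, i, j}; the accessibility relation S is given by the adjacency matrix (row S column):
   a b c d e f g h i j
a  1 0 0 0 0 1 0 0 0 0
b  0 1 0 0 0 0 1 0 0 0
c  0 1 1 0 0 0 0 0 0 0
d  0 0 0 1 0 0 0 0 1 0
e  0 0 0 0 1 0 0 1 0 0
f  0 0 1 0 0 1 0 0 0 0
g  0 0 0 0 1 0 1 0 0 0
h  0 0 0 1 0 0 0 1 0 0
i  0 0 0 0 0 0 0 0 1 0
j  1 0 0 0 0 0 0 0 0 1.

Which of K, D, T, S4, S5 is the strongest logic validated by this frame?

T

Serial (axiom D): yes — every world has a successor (e.g. a S a).
Reflexive (axiom T): yes — every world is S-related to itself.
Transitive (axiom 4): no — a S f and f S c, but not a S c.
Euclidean (axiom 5): no — a S f and a S a, but not f S a.
So F validates K, D, T; S4 would additionally require S to be transitive. The strongest is T.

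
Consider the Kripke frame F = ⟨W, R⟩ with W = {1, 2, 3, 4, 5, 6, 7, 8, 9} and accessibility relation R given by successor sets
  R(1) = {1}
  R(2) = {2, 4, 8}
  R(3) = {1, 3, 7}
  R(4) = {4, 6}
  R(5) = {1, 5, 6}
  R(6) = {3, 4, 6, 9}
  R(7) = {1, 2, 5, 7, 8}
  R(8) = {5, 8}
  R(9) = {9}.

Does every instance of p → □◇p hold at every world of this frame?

No

Axiom B corresponds to the accessibility relation being symmetric.
Symmetric: no — 2 R 4 but not 4 R 2.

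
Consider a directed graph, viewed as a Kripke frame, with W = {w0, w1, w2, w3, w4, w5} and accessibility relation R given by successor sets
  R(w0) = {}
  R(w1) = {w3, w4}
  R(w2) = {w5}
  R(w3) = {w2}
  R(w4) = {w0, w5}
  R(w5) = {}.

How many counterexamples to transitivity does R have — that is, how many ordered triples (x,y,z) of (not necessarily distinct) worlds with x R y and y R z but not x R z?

Enumerating: (w1,w3,w2), (w1,w4,w0), (w1,w4,w5), (w3,w2,w5).

4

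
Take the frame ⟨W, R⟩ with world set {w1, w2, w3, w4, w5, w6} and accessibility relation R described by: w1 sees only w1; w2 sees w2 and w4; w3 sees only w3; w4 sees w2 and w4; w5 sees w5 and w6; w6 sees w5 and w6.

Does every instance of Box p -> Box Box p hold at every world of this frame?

Yes

Axiom 4 corresponds to the accessibility relation being transitive.
Transitive: yes — every two-step R-path is closed by a direct edge.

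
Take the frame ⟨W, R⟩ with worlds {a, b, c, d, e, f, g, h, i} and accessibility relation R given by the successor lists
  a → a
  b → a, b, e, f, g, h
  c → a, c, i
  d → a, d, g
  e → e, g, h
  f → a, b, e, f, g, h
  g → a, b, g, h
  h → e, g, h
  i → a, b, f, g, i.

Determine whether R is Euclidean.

No

Euclidean: no — b R a and b R e, but not a R e.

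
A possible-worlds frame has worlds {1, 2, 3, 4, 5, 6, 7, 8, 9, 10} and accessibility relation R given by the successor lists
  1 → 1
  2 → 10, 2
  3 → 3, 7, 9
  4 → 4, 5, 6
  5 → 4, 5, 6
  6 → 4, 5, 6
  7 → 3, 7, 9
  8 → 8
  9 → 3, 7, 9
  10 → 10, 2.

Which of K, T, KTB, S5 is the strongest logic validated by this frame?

Reflexive (axiom T): yes — every world is R-related to itself.
Symmetric (axiom B): yes — every pair in R has its reverse in R.
Euclidean (axiom 5): yes — any two successors of a common world are R-related.
So F validates K, T, KTB, S5. The strongest is S5.

S5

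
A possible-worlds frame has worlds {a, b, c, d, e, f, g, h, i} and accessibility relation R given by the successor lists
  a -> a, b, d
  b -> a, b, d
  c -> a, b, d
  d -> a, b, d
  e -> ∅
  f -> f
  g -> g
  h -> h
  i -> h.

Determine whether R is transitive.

Transitive: yes — every two-step R-path is closed by a direct edge.

Yes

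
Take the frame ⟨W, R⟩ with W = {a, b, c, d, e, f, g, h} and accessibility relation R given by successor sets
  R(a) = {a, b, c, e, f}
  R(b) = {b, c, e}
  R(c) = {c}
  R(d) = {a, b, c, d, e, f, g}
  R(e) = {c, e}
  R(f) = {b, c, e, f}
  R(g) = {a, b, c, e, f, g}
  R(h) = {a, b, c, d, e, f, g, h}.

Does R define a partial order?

Reflexive: yes — every world is R-related to itself.
Transitive: yes — every two-step R-path is closed by a direct edge.
Antisymmetric: yes — no distinct pair is related both ways.
So R is a partial order.

Yes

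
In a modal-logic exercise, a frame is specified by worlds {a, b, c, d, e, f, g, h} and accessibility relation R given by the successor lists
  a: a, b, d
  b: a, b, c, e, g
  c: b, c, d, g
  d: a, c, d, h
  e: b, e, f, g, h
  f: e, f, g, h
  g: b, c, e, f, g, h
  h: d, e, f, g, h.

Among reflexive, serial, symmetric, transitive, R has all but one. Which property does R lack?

transitive

Reflexive: yes — every world is R-related to itself.
Serial: yes — every world has a successor (e.g. a R a).
Symmetric: yes — every pair in R has its reverse in R.
Transitive: no — a R b and b R c, but not a R c.
Only transitive fails.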